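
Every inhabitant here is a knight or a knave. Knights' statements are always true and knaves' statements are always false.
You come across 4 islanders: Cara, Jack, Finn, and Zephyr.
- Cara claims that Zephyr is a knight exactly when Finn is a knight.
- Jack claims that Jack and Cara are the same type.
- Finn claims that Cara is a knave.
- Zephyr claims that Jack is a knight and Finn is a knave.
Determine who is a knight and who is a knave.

Cara is a knight, Jack is a knave, Finn is a knave, and Zephyr is a knave.

Cara is a knight, so "Zephyr is a knight exactly when Finn is a knight" must be True — and it is.
Since Jack is a knave, "Jack and Cara are the same type" needs to be False, which holds.
Since Finn is a knave, "Cara is a knave" needs to be False, which holds.
Zephyr (knave): "Jack is a knight and Finn is a knave" — False. ✓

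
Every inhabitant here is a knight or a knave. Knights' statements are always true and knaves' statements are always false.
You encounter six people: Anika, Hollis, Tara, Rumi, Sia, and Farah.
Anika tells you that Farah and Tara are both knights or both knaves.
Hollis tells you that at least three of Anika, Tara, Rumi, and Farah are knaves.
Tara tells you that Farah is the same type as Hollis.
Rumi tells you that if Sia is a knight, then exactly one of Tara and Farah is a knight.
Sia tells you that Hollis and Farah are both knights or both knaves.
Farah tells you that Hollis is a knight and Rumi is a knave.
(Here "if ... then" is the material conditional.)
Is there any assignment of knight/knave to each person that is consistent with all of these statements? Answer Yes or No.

Yes

One consistent assignment: Anika=knave, Hollis=knave, Tara=knight, Rumi=knight, Sia=knight, Farah=knave.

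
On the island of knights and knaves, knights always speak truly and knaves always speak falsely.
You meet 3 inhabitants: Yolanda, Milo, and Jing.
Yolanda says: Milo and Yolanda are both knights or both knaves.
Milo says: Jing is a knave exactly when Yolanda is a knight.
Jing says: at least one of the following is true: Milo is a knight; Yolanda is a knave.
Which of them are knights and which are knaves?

Yolanda is a knave, Milo is a knight, and Jing is a knight.

Suppose Yolanda is a knight. Then Yolanda's statement "Milo and Yolanda are both knights or both knaves" would have to be true. Checking the 4 ways to assign the others, none is consistent with every speaker.
(For instance, with Milo=knight, Jing=knight, Milo's claim "Jing is a knave exactly when Yolanda is a knight" comes out false where it would need to be true.)
So Yolanda must be a knave, making "Milo and Yolanda are both knights or both knaves" false. Taking Yolanda=knave, Milo=knight, Jing=knight, each remaining statement checks out:
  Milo (knight): "Jing is a knave exactly when Yolanda is a knight" — true. ✓
  Jing (knight): "at least one of the following is true: Milo is a knight; Yolanda is a knave" — true. ✓
This is the unique consistent assignment.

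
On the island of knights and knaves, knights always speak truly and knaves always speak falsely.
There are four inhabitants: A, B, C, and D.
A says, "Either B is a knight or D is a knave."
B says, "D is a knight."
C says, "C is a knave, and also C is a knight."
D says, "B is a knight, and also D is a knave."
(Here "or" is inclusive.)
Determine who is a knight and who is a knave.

A is a knight, B is a knave, C is a knave, and D is a knave.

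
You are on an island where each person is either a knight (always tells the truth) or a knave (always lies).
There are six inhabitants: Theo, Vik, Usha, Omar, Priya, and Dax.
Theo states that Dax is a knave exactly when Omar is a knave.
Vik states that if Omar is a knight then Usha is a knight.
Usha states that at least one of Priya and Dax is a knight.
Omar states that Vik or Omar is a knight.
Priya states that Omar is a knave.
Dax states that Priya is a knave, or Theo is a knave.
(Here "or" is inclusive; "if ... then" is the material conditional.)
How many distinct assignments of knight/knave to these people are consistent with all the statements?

1

Consistent assignments:
  Theo=knight, Vik=knight, Usha=knight, Omar=knight, Priya=knave, Dax=knight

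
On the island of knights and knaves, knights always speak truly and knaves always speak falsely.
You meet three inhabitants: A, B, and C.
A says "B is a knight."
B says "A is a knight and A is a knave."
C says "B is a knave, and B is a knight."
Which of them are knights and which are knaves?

Suppose A is a knight. Then A's statement "B is a knight" would have to be true. Checking the 4 ways to assign the others, none is consistent with every speaker.
(For instance, with B=knave, C=knave, A's claim "B is a knight" comes out false where it would need to be true.)
So A must be a knave, making "B is a knight" false. Taking A=knave, B=knave, C=knave, each remaining statement checks out:
  B (knave): "A is a knight and A is a knave" — false. ✓
  C (knave): "B is a knave, and B is a knight" — false. ✓
This is the unique consistent assignment.

Knights: none. Knaves: A, B, and C.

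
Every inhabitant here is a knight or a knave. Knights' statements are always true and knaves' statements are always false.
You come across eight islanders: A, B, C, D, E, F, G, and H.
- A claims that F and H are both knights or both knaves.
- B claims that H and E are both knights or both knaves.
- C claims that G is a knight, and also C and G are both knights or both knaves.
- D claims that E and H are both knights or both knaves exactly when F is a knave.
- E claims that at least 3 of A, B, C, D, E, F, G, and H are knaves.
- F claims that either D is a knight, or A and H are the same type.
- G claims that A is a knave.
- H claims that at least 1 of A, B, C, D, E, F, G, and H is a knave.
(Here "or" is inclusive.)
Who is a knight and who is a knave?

A is a knight, and the claim "F and H are both knights or both knaves" is indeed True.
B is a knight, and the claim "H and E are both knights or both knaves" is indeed True.
C is a knave, so "G is a knight, and also C and G are both knights or both knaves" must be False — and it is.
D is a knave; "E and H are both knights or both knaves exactly when F is a knave" is False, as required.
E is a knight, and the claim "at least 3 of A, B, C, D, E, F, G, and H are knaves" is indeed True.
F is a knight; "either D is a knight, or A and H are the same type" is True, as required.
G (knave): "A is a knave" — False. ✓
H (knight): "at least 1 of A, B, C, D, E, F, G, and H is a knave" — True. ✓

A is a knight, B is a knight, C is a knave, D is a knave, E is a knight, F is a knight, G is a knave, and H is a knight.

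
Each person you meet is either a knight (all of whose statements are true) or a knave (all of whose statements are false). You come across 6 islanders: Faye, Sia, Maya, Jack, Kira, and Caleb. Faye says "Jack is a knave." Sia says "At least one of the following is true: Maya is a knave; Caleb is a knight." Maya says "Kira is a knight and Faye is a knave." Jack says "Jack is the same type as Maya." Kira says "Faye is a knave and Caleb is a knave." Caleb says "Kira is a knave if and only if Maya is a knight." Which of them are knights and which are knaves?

Faye (knave): "Jack is a knave" — False. ✓
Since Sia is a knave, "at least one of the following is true: Maya is a knave; Caleb is a knight" needs to be False, which holds.
Since Maya is a knight, "Kira is a knight and Faye is a knave" needs to be true, which holds.
Jack is a knight, and the claim "Jack is the same type as Maya" is indeed true.
Since Kira is a knight, "Faye is a knave and Caleb is a knave" needs to be true, which holds.
Caleb is a knave, so "Kira is a knave if and only if Maya is a knight" must be False — and it is.

Knights: Maya, Jack, and Kira. Knaves: Faye, Sia, and Caleb.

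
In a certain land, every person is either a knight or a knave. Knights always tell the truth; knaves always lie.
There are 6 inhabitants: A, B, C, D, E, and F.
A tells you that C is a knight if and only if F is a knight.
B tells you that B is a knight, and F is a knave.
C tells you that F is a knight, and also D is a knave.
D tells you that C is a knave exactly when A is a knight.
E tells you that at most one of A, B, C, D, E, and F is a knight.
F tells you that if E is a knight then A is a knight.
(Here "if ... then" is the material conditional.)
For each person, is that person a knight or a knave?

A is a knight, B is a knave, C is a knight, D is a knave, E is a knave, and F is a knight.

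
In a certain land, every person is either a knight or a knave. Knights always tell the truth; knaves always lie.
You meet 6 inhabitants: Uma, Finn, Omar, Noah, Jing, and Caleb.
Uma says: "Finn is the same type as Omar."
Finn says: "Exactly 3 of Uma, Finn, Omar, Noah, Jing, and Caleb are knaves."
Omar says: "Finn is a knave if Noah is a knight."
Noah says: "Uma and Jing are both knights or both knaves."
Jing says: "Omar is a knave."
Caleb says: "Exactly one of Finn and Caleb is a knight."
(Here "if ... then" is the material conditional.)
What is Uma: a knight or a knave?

Uma is a knave.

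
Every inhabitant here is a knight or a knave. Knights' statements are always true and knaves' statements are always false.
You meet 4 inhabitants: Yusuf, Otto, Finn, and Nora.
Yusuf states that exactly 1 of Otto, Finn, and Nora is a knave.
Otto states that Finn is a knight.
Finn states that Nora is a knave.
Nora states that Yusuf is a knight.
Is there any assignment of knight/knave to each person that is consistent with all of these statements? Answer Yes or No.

No

Checking all 16 assignments, each has at least one speaker whose statement's truth value contradicts their type.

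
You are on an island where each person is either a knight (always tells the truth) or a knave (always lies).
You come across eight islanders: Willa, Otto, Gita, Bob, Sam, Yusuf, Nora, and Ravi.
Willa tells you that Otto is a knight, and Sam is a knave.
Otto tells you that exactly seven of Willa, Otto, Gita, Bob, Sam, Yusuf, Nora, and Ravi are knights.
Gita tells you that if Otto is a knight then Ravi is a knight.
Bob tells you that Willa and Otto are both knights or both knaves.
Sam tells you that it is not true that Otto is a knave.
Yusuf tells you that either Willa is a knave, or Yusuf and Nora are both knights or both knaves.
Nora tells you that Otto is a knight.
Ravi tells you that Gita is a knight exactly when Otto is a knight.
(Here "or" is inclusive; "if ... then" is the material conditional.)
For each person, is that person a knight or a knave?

Willa is a knave, and the claim "Otto is a knight, and Sam is a knave" is indeed false.
Otto is a knave, and the claim "exactly seven of Willa, Otto, Gita, Bob, Sam, Yusuf, Nora, and Ravi are knights" is indeed false.
Gita is a knight; "if Otto is a knight then Ravi is a knight" is true, as required.
Bob is a knight, and the claim "Willa and Otto are both knights or both knaves" is indeed true.
Since Sam is a knave, "it is not true that Otto is a knave" needs to be false, which holds.
Yusuf is a knight, and the claim "either Willa is a knave, or Yusuf and Nora are both knights or both knaves" is indeed true.
As a knave, Nora's statement "Otto is a knight" should be false; it is.
Ravi is a knave, and the claim "Gita is a knight exactly when Otto is a knight" is indeed false.

Willa is a knave, Otto is a knave, Gita is a knight, Bob is a knight, Sam is a knave, Yusuf is a knight, Nora is a knave, and Ravi is a knave.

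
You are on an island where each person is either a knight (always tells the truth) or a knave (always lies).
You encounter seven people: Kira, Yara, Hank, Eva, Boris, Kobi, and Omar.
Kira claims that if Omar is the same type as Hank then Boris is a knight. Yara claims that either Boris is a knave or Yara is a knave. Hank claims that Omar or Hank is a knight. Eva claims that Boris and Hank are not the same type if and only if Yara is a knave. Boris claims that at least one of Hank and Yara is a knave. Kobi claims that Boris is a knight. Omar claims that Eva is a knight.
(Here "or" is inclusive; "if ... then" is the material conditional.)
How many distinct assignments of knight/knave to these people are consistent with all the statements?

1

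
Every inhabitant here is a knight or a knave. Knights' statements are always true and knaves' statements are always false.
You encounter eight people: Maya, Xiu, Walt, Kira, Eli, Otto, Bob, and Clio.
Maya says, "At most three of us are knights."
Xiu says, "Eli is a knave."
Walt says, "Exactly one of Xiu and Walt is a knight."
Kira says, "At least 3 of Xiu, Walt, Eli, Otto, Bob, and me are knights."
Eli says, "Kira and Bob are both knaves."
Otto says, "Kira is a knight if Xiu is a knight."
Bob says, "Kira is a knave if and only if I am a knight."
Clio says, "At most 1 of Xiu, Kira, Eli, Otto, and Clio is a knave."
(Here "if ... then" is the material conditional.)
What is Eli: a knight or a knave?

Eli is a knight.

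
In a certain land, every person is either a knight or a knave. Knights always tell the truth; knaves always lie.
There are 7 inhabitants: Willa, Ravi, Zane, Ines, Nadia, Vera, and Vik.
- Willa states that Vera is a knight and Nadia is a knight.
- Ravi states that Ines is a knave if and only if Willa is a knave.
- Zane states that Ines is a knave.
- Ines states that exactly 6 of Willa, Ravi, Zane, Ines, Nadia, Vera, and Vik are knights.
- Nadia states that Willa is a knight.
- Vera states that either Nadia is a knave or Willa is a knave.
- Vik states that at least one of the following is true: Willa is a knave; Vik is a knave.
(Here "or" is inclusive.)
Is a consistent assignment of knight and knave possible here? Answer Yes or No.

Yes

One consistent assignment: Willa=knave, Ravi=knight, Zane=knight, Ines=knave, Nadia=knave, Vera=knight, Vik=knight.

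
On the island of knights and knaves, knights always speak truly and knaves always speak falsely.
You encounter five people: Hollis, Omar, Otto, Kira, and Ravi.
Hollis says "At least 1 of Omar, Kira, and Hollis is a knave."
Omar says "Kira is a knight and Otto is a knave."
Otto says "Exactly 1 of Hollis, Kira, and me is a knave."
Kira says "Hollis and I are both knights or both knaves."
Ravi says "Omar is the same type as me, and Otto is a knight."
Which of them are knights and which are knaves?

Suppose Hollis is a knave. Then Hollis's statement "at least 1 of Omar, Kira, and Hollis is a knave" would have to be false. Checking the 16 ways to assign the others, none is consistent with every speaker.
(For instance, with Omar=knave, Otto=knave, Kira=knave, Ravi=knave, Hollis's claim "at least 1 of Omar, Kira, and Hollis is a knave" comes out true where it would need to be false.)
So Hollis must be a knight, making "at least 1 of Omar, Kira, and Hollis is a knave" true. Taking Hollis=knight, Omar=knave, Otto=knave, Kira=knave, Ravi=knave, each remaining statement checks out:
  Omar (knave): "Kira is a knight and Otto is a knave" — false. ✓
  Otto (knave): "exactly 1 of Hollis, Kira, and me is a knave" — false. ✓
  Kira (knave): "Hollis and I are both knights or both knaves" — false. ✓
  Ravi (knave): "Omar is the same type as me, and Otto is a knight" — false. ✓
This is the unique consistent assignment.

Hollis is a knight, Omar is a knave, Otto is a knave, Kira is a knave, and Ravi is a knave.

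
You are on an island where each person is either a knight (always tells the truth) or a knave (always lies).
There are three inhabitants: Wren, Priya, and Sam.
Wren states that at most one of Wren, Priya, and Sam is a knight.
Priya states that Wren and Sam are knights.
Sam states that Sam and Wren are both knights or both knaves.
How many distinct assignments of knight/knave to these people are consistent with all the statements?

1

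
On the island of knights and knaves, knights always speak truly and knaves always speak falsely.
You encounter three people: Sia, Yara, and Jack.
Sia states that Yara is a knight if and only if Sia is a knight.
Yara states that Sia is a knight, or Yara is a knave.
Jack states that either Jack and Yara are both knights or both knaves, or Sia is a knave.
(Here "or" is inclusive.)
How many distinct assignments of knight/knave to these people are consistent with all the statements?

2

Consistent assignments:
  Sia=knight, Yara=knight, Jack=knight
  Sia=knight, Yara=knight, Jack=knave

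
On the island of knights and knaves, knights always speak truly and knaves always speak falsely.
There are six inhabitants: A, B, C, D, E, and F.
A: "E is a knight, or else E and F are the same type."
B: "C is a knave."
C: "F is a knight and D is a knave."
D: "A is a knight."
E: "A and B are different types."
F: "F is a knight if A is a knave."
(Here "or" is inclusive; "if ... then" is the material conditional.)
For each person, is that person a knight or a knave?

A is a knave; "E is a knight, or else E and F are the same type" is false, as required.
Since B is a knave, "C is a knave" needs to be false, which holds.
C is a knight, and the claim "F is a knight and D is a knave" is indeed true.
D is a knave, so "A is a knight" must be false — and it is.
E is a knave; "A and B are different types" is false, as required.
F is a knight; "F is a knight if A is a knave" is true, as required.

A is a knave, B is a knave, C is a knight, D is a knave, E is a knave, and F is a knight.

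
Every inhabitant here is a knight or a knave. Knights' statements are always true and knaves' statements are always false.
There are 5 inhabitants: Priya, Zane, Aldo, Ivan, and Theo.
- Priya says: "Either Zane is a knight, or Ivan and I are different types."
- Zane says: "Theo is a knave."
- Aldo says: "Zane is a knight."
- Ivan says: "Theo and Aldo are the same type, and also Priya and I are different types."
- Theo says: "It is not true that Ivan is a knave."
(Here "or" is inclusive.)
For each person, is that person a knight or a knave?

Priya is a knight, Zane is a knight, Aldo is a knight, Ivan is a knave, and Theo is a knave.

Suppose Priya is a knave. Then Priya's statement "either Zane is a knight, or Ivan and I are different types" would have to be false. Checking the 16 ways to assign the others, none is consistent with every speaker.
(For instance, with Zane=knight, Aldo=knight, Ivan=knave, Theo=knave, Priya's claim "either Zane is a knight, or Ivan and I are different types" comes out true where it would need to be false.)
So Priya must be a knight, making "either Zane is a knight, or Ivan and I are different types" true. Taking Priya=knight, Zane=knight, Aldo=knight, Ivan=knave, Theo=knave, each remaining statement checks out:
  Zane (knight): "Theo is a knave" — true. ✓
  Aldo (knight): "Zane is a knight" — true. ✓
  Ivan (knave): "Theo and Aldo are the same type, and also Priya and I are different types" — false. ✓
  Theo (knave): "it is not true that Ivan is a knave" — false. ✓
This is the unique consistent assignment.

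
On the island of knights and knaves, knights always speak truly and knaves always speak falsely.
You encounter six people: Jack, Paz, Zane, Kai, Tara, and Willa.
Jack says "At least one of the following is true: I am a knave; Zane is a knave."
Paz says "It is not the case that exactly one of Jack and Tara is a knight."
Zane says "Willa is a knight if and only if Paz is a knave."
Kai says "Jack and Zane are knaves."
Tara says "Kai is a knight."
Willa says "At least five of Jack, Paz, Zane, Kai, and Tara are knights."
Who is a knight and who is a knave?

As a knight, Jack's statement "at least one of the following is true: I am a knave; Zane is a knave" should be True; it is.
As a knave, Paz's statement "it is not the case that exactly one of Jack and Tara is a knight" should be False; it is.
As a knave, Zane's statement "Willa is a knight if and only if Paz is a knave" should be False; it is.
Kai is a knave, so "Jack and Zane are knaves" must be False — and it is.
Tara is a knave, and the claim "Kai is a knight" is indeed False.
Willa is a knave, so "at least five of Jack, Paz, Zane, Kai, and Tara are knights" must be False — and it is.

Knights: Jack. Knaves: Paz, Zane, Kai, Tara, and Willa.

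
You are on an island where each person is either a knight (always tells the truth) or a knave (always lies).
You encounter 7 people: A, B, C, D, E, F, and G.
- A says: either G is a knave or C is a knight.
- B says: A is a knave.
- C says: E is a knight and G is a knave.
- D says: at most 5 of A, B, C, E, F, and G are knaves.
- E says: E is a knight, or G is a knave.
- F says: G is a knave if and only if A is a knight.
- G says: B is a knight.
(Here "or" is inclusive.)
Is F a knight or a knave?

F is a knight.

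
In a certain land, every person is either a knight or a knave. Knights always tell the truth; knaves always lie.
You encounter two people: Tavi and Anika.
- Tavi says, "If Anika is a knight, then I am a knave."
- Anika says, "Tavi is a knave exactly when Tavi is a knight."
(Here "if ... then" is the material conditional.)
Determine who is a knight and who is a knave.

Tavi is a knight and Anika is a knave.

Tavi is a knight; "if Anika is a knight, then I am a knave" is True, as required.
Anika is a knave, so "Tavi is a knave exactly when Tavi is a knight" must be false — and it is.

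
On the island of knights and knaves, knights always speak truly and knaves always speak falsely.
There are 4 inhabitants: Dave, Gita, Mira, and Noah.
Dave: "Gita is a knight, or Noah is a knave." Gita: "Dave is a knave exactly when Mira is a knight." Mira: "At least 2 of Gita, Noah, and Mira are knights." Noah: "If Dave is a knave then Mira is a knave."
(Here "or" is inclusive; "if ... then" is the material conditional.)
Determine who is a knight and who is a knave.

Dave is a knave, Gita is a knave, Mira is a knave, and Noah is a knight.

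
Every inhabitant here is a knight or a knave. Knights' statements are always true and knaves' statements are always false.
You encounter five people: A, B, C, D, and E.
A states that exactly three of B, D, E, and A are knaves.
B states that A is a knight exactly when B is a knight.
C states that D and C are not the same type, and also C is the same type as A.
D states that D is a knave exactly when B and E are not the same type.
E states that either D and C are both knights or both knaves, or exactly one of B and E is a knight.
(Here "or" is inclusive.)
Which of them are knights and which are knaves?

Suppose A is a knave. Then A's statement "exactly three of B, D, E, and A are knaves" would have to be false. Checking the 16 ways to assign the others, none is consistent with every speaker.
(For instance, with B=knave, C=knight, D=knave, E=knave, B's claim "A is a knight exactly when B is a knight" comes out true where it would need to be false.)
So A must be a knight, making "exactly three of B, D, E, and A are knaves" true. Taking A=knight, B=knave, C=knight, D=knave, E=knave, each remaining statement checks out:
  B (knave): "A is a knight exactly when B is a knight" — false. ✓
  C (knight): "D and C are not the same type, and also C is the same type as A" — true. ✓
  D (knave): "D is a knave exactly when B and E are not the same type" — false. ✓
  E (knave): "either D and C are both knights or both knaves, or exactly one of B and E is a knight" — false. ✓
This is the unique consistent assignment.

A is a knight, B is a knave, C is a knight, D is a knave, and E is a knave.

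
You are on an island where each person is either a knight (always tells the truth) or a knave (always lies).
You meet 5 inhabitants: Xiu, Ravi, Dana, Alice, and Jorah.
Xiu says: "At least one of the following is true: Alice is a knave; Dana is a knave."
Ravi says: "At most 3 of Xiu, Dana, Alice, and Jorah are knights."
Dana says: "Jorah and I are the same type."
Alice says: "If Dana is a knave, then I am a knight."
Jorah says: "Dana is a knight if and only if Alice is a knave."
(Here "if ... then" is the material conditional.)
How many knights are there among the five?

The unique consistent assignment is Xiu=knight, Ravi=knight, Dana=knave, Alice=knight, Jorah=knight.
That has 4 knights.

4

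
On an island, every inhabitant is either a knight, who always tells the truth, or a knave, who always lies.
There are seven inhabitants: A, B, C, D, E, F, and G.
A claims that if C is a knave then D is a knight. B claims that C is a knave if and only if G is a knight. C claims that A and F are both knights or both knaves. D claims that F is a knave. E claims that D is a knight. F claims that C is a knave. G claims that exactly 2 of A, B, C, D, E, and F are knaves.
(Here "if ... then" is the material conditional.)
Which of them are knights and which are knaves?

A is a knave, B is a knave, C is a knave, D is a knave, E is a knave, F is a knight, and G is a knave.

A is a knave, and the claim "if C is a knave then D is a knight" is indeed false.
B is a knave, and the claim "C is a knave if and only if G is a knight" is indeed false.
C (knave): "A and F are both knights or both knaves" — false. ✓
D is a knave, so "F is a knave" must be false — and it is.
Since E is a knave, "D is a knight" needs to be false, which holds.
As a knight, F's statement "C is a knave" should be True; it is.
G (knave): "exactly 2 of A, B, C, D, E, and F are knaves" — false. ✓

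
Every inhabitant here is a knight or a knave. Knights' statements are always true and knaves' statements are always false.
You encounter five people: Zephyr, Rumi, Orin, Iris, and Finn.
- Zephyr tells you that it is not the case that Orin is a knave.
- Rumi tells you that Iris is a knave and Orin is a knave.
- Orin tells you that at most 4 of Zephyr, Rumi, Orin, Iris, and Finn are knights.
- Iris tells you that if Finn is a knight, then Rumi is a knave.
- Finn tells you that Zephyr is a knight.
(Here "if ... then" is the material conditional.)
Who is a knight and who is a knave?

Zephyr is a knight, Rumi is a knave, Orin is a knight, Iris is a knight, and Finn is a knight.

Suppose Zephyr is a knave. Then Zephyr's statement "it is not the case that Orin is a knave" would have to be false. Checking the 16 ways to assign the others, none is consistent with every speaker.
(For instance, with Rumi=knave, Orin=knight, Iris=knight, Finn=knight, Zephyr's claim "it is not the case that Orin is a knave" comes out true where it would need to be false.)
So Zephyr must be a knight, making "it is not the case that Orin is a knave" true. Taking Zephyr=knight, Rumi=knave, Orin=knight, Iris=knight, Finn=knight, each remaining statement checks out:
  Rumi (knave): "Iris is a knave and Orin is a knave" — false. ✓
  Orin (knight): "at most 4 of Zephyr, Rumi, Orin, Iris, and Finn are knights" — true. ✓
  Iris (knight): "if Finn is a knight, then Rumi is a knave" — true. ✓
  Finn (knight): "Zephyr is a knight" — true. ✓
This is the unique consistent assignment.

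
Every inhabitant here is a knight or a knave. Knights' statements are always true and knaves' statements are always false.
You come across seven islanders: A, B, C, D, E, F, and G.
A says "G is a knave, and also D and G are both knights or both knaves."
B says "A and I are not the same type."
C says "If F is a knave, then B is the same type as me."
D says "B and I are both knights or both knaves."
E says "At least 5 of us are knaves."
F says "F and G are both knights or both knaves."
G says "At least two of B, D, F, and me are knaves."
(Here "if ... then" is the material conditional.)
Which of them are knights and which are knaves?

A is a knave, so "G is a knave, and also D and G are both knights or both knaves" must be false — and it is.
As a knight, B's statement "A and I are not the same type" should be true; it is.
C is a knight; "if F is a knave, then B is the same type as me" is true, as required.
D is a knave, so "B and I are both knights or both knaves" must be false — and it is.
Since E is a knave, "at least 5 of us are knaves" needs to be false, which holds.
F is a knave, so "F and G are both knights or both knaves" must be false — and it is.
G (knight): "at least two of B, D, F, and me are knaves" — true. ✓

Knights: B, C, and G. Knaves: A, D, E, and F.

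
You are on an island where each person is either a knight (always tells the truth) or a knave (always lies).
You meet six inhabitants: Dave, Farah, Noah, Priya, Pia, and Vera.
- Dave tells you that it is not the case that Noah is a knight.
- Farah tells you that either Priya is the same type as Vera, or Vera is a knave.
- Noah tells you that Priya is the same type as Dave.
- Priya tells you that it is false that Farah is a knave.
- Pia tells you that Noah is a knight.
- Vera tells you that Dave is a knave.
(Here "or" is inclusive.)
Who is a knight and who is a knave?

Knights: Noah, Pia, and Vera. Knaves: Dave, Farah, and Priya.

Since Dave is a knave, "it is not the case that Noah is a knight" needs to be False, which holds.
Farah (knave): "either Priya is the same type as Vera, or Vera is a knave" — False. ✓
As a knight, Noah's statement "Priya is the same type as Dave" should be true; it is.
Since Priya is a knave, "it is false that Farah is a knave" needs to be False, which holds.
Pia (knight): "Noah is a knight" — true. ✓
Vera is a knight, so "Dave is a knave" must be true — and it is.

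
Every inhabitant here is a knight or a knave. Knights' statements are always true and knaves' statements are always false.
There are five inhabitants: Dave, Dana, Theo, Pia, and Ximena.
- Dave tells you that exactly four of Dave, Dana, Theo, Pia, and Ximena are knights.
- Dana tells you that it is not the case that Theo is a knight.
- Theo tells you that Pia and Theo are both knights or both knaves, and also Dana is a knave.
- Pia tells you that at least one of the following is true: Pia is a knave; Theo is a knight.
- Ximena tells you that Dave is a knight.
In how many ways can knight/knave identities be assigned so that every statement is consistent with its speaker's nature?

Consistent assignments:
  Dave=knight, Dana=knave, Theo=knight, Pia=knight, Ximena=knight
  Dave=knave, Dana=knave, Theo=knight, Pia=knight, Ximena=knave

2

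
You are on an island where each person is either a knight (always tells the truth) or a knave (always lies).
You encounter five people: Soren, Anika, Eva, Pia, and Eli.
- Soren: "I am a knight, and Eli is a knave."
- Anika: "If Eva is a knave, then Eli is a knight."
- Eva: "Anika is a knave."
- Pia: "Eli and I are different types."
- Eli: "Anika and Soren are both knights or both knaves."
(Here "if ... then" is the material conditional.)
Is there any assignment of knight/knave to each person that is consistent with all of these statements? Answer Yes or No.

Checking all 32 assignments, each has at least one speaker whose statement's truth value contradicts their type.

No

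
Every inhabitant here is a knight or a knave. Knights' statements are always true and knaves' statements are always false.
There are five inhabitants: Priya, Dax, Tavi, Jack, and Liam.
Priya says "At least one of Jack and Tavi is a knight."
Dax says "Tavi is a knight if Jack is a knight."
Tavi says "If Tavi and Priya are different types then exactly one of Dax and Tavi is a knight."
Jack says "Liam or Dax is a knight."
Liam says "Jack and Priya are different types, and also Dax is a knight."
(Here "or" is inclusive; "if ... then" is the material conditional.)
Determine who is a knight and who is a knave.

Priya is a knight, Dax is a knight, Tavi is a knight, Jack is a knight, and Liam is a knave.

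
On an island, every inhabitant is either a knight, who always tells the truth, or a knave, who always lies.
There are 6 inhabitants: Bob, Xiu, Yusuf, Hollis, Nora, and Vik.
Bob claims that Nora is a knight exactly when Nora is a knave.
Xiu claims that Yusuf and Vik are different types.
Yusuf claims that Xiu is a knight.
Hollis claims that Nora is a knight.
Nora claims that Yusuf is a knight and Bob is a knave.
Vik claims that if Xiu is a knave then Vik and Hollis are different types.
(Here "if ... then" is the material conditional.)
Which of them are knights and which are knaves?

Knights: none. Knaves: Bob, Xiu, Yusuf, Hollis, Nora, and Vik.

Bob is a knave; "Nora is a knight exactly when Nora is a knave" is False, as required.
Xiu is a knave; "Yusuf and Vik are different types" is False, as required.
As a knave, Yusuf's statement "Xiu is a knight" should be False; it is.
Hollis is a knave, so "Nora is a knight" must be False — and it is.
Nora (knave): "Yusuf is a knight and Bob is a knave" — False. ✓
Vik (knave): "if Xiu is a knave then Vik and Hollis are different types" — False. ✓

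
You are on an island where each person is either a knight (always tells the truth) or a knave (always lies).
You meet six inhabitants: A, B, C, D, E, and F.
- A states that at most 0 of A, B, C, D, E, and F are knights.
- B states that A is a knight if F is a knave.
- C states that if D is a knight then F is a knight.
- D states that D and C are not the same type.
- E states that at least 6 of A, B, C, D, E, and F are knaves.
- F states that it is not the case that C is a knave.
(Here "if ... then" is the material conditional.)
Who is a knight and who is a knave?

A (knave): "at most 0 of A, B, C, D, E, and F are knights" — false. ✓
Since B is a knave, "A is a knight if F is a knave" needs to be false, which holds.
C (knave): "if D is a knight then F is a knight" — false. ✓
As a knight, D's statement "D and C are not the same type" should be True; it is.
E is a knave; "at least 6 of A, B, C, D, E, and F are knaves" is false, as required.
As a knave, F's statement "it is not the case that C is a knave" should be false; it is.

A is a knave, B is a knave, C is a knave, D is a knight, E is a knave, and F is a knave.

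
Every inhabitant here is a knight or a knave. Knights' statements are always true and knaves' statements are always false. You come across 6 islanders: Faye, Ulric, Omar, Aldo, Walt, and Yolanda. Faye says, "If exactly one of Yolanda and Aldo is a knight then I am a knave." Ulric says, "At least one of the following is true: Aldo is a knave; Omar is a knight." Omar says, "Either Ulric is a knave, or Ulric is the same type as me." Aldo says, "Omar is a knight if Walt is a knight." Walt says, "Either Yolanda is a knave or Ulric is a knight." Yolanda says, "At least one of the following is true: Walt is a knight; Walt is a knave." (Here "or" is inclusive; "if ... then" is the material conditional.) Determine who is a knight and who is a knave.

Faye is a knight, so "if exactly one of Yolanda and Aldo is a knight then I am a knave" must be True — and it is.
Ulric is a knight, so "at least one of the following is true: Aldo is a knave; Omar is a knight" must be True — and it is.
Omar is a knight, and the claim "either Ulric is a knave, or Ulric is the same type as me" is indeed True.
Aldo is a knight; "Omar is a knight if Walt is a knight" is True, as required.
As a knight, Walt's statement "either Yolanda is a knave or Ulric is a knight" should be True; it is.
Yolanda (knight): "at least one of the following is true: Walt is a knight; Walt is a knave" — True. ✓

Knights: Faye, Ulric, Omar, Aldo, Walt, and Yolanda. Knaves: none.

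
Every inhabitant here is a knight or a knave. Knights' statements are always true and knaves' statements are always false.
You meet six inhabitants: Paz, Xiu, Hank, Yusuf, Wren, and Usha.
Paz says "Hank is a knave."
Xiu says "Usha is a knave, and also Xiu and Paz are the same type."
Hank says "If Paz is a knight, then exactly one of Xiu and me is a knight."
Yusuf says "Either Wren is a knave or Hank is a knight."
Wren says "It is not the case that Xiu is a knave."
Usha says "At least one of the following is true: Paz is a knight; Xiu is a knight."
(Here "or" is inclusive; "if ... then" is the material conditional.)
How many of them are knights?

3

The unique consistent assignment is Paz=knight, Xiu=knave, Hank=knave, Yusuf=knight, Wren=knave, Usha=knight.
That has 3 knights.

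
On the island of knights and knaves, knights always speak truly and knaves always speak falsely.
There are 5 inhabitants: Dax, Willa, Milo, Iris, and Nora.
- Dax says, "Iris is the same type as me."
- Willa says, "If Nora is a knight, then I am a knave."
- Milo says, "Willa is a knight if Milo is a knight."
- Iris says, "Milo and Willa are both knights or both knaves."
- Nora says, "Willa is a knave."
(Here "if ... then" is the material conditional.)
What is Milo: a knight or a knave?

Milo is a knight.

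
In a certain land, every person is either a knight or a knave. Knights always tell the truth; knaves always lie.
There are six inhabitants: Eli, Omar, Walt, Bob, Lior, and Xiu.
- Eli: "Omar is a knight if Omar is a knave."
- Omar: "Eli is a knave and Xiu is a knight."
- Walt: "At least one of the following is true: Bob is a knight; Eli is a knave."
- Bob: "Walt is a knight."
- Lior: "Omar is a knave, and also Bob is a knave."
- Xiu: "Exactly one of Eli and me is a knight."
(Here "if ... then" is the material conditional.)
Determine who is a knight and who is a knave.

Eli is a knave; "Omar is a knight if Omar is a knave" is False, as required.
Omar is a knave, so "Eli is a knave and Xiu is a knight" must be False — and it is.
Walt is a knight, so "at least one of the following is true: Bob is a knight; Eli is a knave" must be True — and it is.
Since Bob is a knight, "Walt is a knight" needs to be True, which holds.
Lior (knave): "Omar is a knave, and also Bob is a knave" — False. ✓
Xiu (knave): "exactly one of Eli and me is a knight" — False. ✓

Knights: Walt and Bob. Knaves: Eli, Omar, Lior, and Xiu.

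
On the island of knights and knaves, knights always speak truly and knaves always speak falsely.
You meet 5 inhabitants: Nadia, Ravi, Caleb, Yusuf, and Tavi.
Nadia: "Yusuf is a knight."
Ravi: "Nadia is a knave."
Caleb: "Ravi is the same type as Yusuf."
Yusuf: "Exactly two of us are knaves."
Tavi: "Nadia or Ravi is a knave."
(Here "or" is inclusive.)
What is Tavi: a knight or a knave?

Tavi is a knight.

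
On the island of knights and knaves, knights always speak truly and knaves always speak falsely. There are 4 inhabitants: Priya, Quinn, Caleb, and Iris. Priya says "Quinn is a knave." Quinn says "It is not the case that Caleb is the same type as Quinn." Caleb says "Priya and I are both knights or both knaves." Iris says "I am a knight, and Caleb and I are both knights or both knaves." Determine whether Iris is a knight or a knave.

Iris is a knave.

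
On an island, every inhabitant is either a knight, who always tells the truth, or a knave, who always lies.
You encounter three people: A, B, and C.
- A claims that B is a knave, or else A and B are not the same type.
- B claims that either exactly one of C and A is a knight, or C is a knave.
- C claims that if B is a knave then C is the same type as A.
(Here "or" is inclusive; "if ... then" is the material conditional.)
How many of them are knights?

2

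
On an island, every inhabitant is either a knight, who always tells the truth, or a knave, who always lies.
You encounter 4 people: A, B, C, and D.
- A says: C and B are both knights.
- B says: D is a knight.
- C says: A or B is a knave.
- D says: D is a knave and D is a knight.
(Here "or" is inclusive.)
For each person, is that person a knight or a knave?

A is a knave, B is a knave, C is a knight, and D is a knave.

Suppose A is a knight. Then A's statement "C and B are both knights" would have to be true. Checking the 8 ways to assign the others, none is consistent with every speaker.
(For instance, with B=knave, C=knight, D=knave, A's claim "C and B are both knights" comes out false where it would need to be true.)
So A must be a knave, making "C and B are both knights" false. Taking A=knave, B=knave, C=knight, D=knave, each remaining statement checks out:
  B (knave): "D is a knight" — false. ✓
  C (knight): "A or B is a knave" — true. ✓
  D (knave): "D is a knave and D is a knight" — false. ✓
This is the unique consistent assignment.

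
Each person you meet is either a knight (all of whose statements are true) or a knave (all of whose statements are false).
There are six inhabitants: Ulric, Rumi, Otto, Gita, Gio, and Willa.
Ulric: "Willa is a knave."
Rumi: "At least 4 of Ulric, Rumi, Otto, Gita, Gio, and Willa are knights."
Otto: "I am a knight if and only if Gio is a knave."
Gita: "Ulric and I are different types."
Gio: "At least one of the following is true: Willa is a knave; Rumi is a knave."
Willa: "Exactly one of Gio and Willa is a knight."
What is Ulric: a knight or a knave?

Ulric is a knave.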